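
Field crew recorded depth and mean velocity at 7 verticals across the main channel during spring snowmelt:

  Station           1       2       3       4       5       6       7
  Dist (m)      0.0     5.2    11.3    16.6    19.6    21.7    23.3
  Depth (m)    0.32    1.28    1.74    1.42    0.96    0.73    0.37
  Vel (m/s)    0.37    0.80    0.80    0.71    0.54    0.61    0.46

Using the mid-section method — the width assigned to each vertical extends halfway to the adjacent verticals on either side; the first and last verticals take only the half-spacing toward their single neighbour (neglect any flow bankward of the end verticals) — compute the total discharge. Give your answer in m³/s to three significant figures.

w_1 = (5.2 − 0.0)/2 = 2.6 m; q_1 = 0.37 × 0.32 × 2.6 = 0.3078 m³/s
w_2 = (11.3 − 0.0)/2 = 5.65 m; q_2 = 0.80 × 1.28 × 5.65 = 5.786 m³/s
w_3 = (16.6 − 5.2)/2 = 5.7 m; q_3 = 0.80 × 1.74 × 5.7 = 7.934 m³/s
w_4 = (19.6 − 11.3)/2 = 4.15 m; q_4 = 0.71 × 1.42 × 4.15 = 4.184 m³/s
w_5 = (21.7 − 16.6)/2 = 2.55 m; q_5 = 0.54 × 0.96 × 2.55 = 1.322 m³/s
w_6 = (23.3 − 19.6)/2 = 1.85 m; q_6 = 0.61 × 0.73 × 1.85 = 0.8238 m³/s
w_7 = (23.3 − 21.7)/2 = 0.8 m; q_7 = 0.46 × 0.37 × 0.8 = 0.1362 m³/s
Q = Σ qᵢ = 20.49 m³/s

20.5 m³/s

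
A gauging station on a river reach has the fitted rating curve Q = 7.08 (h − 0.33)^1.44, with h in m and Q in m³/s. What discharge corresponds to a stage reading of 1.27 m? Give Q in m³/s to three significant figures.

Q = 7.08 × (1.27 − 0.33)^1.44 = 7.08 × 0.94^1.44 = 6.476 m³/s

6.48 m³/s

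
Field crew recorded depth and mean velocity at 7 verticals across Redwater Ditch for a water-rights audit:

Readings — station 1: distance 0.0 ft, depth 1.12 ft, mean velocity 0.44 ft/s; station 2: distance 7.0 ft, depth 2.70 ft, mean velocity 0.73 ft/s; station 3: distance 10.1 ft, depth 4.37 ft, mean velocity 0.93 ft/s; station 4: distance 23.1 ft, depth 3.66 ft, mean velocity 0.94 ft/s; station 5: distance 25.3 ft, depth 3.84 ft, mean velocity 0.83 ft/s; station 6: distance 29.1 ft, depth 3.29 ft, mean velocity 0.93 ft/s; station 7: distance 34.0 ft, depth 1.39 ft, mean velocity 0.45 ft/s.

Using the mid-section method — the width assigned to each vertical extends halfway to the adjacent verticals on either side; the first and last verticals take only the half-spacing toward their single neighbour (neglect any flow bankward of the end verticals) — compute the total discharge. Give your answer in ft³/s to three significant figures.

w_1 = (7.0 − 0.0)/2 = 3.5 ft; q_1 = 0.44 × 1.12 × 3.5 = 1.725 ft³/s
w_2 = (10.1 − 0.0)/2 = 5.05 ft; q_2 = 0.73 × 2.70 × 5.05 = 9.954 ft³/s
w_3 = (23.1 − 7.0)/2 = 8.05 ft; q_3 = 0.93 × 4.37 × 8.05 = 32.72 ft³/s
w_4 = (25.3 − 10.1)/2 = 7.6 ft; q_4 = 0.94 × 3.66 × 7.6 = 26.15 ft³/s
w_5 = (29.1 − 23.1)/2 = 3 ft; q_5 = 0.83 × 3.84 × 3 = 9.562 ft³/s
w_6 = (34.0 − 25.3)/2 = 4.35 ft; q_6 = 0.93 × 3.29 × 4.35 = 13.31 ft³/s
w_7 = (34.0 − 29.1)/2 = 2.45 ft; q_7 = 0.45 × 1.39 × 2.45 = 1.532 ft³/s
Q = Σ qᵢ = 94.95 ft³/s

94.9 ft³/s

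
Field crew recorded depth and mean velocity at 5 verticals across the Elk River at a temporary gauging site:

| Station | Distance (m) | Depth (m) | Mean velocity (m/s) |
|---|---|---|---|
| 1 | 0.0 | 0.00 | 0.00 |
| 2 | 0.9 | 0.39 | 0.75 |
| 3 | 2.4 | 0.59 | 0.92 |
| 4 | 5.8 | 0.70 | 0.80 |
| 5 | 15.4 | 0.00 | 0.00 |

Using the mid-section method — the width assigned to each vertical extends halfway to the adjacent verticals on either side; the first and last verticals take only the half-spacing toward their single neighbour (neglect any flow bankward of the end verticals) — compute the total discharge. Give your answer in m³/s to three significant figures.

w_2 = (2.4 − 0.0)/2 = 1.2 m; q_2 = 0.75 × 0.39 × 1.2 = 0.3510 m³/s
w_3 = (5.8 − 0.9)/2 = 2.45 m; q_3 = 0.92 × 0.59 × 2.45 = 1.330 m³/s
w_4 = (15.4 − 2.4)/2 = 6.5 m; q_4 = 0.80 × 0.70 × 6.5 = 3.640 m³/s
Stations 1, 5 contribute zero (depth or velocity is 0).
Q = Σ qᵢ = 5.321 m³/s

5.32 m³/s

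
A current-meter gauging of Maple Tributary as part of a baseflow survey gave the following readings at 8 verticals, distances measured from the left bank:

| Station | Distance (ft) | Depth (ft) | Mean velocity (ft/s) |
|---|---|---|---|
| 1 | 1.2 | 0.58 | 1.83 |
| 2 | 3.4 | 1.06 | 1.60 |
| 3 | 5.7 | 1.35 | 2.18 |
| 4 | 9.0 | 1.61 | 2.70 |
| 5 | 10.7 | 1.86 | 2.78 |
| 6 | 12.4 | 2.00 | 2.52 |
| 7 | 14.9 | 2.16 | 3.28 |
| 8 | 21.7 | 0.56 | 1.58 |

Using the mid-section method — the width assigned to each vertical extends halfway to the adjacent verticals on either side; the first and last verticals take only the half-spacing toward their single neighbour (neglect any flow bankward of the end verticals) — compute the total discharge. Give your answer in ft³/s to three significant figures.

79.4 ft³/s

w_1 = (3.4 − 1.2)/2 = 1.1 ft; q_1 = 1.83 × 0.58 × 1.1 = 1.168 ft³/s
w_2 = (5.7 − 1.2)/2 = 2.25 ft; q_2 = 1.60 × 1.06 × 2.25 = 3.816 ft³/s
w_3 = (9.0 − 3.4)/2 = 2.8 ft; q_3 = 2.18 × 1.35 × 2.8 = 8.240 ft³/s
w_4 = (10.7 − 5.7)/2 = 2.5 ft; q_4 = 2.70 × 1.61 × 2.5 = 10.87 ft³/s
w_5 = (12.4 − 9.0)/2 = 1.7 ft; q_5 = 2.78 × 1.86 × 1.7 = 8.790 ft³/s
w_6 = (14.9 − 10.7)/2 = 2.1 ft; q_6 = 2.52 × 2.00 × 2.1 = 10.58 ft³/s
w_7 = (21.7 − 12.4)/2 = 4.65 ft; q_7 = 3.28 × 2.16 × 4.65 = 32.94 ft³/s
w_8 = (21.7 − 14.9)/2 = 3.4 ft; q_8 = 1.58 × 0.56 × 3.4 = 3.008 ft³/s
Q = Σ qᵢ = 79.42 ft³/s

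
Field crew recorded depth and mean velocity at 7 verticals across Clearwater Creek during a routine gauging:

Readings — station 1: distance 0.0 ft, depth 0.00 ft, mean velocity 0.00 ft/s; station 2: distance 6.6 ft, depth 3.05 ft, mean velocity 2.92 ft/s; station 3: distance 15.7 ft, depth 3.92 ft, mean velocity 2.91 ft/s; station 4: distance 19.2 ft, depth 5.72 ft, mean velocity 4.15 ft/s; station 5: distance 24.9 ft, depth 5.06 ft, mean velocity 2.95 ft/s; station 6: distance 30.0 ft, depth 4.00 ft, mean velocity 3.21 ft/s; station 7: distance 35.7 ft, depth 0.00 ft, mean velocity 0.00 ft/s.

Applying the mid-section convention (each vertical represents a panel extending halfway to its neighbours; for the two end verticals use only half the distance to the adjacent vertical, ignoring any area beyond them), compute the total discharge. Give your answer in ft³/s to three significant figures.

401 ft³/s

w_2 = (15.7 − 0.0)/2 = 7.85 ft; q_2 = 2.92 × 3.05 × 7.85 = 69.91 ft³/s
w_3 = (19.2 − 6.6)/2 = 6.3 ft; q_3 = 2.91 × 3.92 × 6.3 = 71.87 ft³/s
w_4 = (24.9 − 15.7)/2 = 4.6 ft; q_4 = 4.15 × 5.72 × 4.6 = 109.2 ft³/s
w_5 = (30.0 − 19.2)/2 = 5.4 ft; q_5 = 2.95 × 5.06 × 5.4 = 80.61 ft³/s
w_6 = (35.7 − 24.9)/2 = 5.4 ft; q_6 = 3.21 × 4.00 × 5.4 = 69.34 ft³/s
Stations 1, 7 contribute zero (depth or velocity is 0).
Q = Σ qᵢ = 400.9 ft³/s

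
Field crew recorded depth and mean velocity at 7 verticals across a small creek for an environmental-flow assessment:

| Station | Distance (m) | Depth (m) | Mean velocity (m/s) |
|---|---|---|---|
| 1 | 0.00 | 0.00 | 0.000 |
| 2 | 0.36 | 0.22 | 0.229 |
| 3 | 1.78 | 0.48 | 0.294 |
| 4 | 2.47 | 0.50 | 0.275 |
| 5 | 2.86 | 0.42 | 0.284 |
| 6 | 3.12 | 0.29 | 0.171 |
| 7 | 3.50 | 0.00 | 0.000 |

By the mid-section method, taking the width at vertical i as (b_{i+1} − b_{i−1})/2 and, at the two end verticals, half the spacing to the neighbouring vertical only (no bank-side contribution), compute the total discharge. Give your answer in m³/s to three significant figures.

0.323 m³/s

w_2 = (1.78 − 0.00)/2 = 0.89 m; q_2 = 0.229 × 0.22 × 0.89 = 0.04484 m³/s
w_3 = (2.47 − 0.36)/2 = 1.055 m; q_3 = 0.294 × 0.48 × 1.055 = 0.1489 m³/s
w_4 = (2.86 − 1.78)/2 = 0.54 m; q_4 = 0.275 × 0.50 × 0.54 = 0.07425 m³/s
w_5 = (3.12 − 2.47)/2 = 0.325 m; q_5 = 0.284 × 0.42 × 0.325 = 0.03877 m³/s
w_6 = (3.50 − 2.86)/2 = 0.32 m; q_6 = 0.171 × 0.29 × 0.32 = 0.01587 m³/s
Stations 1, 7 contribute zero (depth or velocity is 0).
Q = Σ qᵢ = 0.3226 m³/s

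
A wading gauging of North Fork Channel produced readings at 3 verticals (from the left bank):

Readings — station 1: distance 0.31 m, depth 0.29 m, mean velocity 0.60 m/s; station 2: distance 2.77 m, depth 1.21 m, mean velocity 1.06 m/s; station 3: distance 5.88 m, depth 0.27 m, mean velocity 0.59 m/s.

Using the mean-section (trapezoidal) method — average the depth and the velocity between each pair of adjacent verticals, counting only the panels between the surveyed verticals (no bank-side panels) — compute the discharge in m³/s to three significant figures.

Panel 1-2: Δb = 2.46 m, d̄ = (0.29+1.21)/2 = 0.75, v̄ = (0.60+1.06)/2 = 0.83 → q = 2.46×0.75×0.83 = 1.531 m³/s
Panel 2-3: Δb = 3.11 m, d̄ = (1.21+0.27)/2 = 0.74, v̄ = (1.06+0.59)/2 = 0.825 → q = 3.11×0.74×0.825 = 1.899 m³/s
Q = Σ q = 3.430 m³/s

3.43 m³/s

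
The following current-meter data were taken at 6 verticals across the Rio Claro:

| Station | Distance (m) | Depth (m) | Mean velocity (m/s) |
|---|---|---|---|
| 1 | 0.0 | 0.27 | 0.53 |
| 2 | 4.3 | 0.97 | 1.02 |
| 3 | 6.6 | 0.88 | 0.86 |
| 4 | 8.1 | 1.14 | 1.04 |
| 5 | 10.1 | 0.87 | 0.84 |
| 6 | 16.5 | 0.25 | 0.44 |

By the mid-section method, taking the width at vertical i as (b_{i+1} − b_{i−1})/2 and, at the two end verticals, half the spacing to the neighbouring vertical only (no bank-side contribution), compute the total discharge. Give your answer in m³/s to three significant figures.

10.5 m³/s

w_1 = (4.3 − 0.0)/2 = 2.15 m; q_1 = 0.53 × 0.27 × 2.15 = 0.3077 m³/s
w_2 = (6.6 − 0.0)/2 = 3.3 m; q_2 = 1.02 × 0.97 × 3.3 = 3.265 m³/s
w_3 = (8.1 − 4.3)/2 = 1.9 m; q_3 = 0.86 × 0.88 × 1.9 = 1.438 m³/s
w_4 = (10.1 − 6.6)/2 = 1.75 m; q_4 = 1.04 × 1.14 × 1.75 = 2.075 m³/s
w_5 = (16.5 − 8.1)/2 = 4.2 m; q_5 = 0.84 × 0.87 × 4.2 = 3.069 m³/s
w_6 = (16.5 − 10.1)/2 = 3.2 m; q_6 = 0.44 × 0.25 × 3.2 = 0.3520 m³/s
Q = Σ qᵢ = 10.51 m³/s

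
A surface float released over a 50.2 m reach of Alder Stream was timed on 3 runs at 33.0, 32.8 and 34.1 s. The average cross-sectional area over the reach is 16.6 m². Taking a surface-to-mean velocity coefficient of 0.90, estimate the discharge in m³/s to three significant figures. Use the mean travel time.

t̄ = (33.0 + 32.8 + 34.1) / 3 = 33.3 s
v_surface = L / t̄ = 50.2 / 33.3 = 1.508 m/s
v_mean = 0.90 × 1.508 = 1.357 m/s
Q = A × v_mean = 16.6 × 1.357 = 22.52 m³/s

22.5 m³/s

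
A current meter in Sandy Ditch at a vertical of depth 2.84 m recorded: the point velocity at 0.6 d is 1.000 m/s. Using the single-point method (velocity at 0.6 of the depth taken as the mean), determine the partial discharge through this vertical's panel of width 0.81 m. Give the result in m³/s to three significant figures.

v̄ = v₀.₆ = 1.000 m/s
q = v̄ × d × w = 1.000 × 2.84 × 0.81 = 2.300 m³/s

2.30 m³/s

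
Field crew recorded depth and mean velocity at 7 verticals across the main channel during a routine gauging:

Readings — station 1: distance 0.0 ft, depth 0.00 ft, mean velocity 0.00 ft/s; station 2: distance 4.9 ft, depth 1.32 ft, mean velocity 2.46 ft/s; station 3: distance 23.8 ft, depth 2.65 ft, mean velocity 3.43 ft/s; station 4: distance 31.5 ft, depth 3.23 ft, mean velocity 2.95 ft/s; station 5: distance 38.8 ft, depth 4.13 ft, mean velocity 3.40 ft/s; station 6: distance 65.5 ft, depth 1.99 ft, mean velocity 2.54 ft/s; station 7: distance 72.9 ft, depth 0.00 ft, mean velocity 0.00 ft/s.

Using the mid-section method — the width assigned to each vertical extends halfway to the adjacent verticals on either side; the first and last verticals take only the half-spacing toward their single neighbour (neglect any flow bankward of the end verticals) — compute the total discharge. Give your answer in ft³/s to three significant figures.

w_2 = (23.8 − 0.0)/2 = 11.9 ft; q_2 = 2.46 × 1.32 × 11.9 = 38.64 ft³/s
w_3 = (31.5 − 4.9)/2 = 13.3 ft; q_3 = 3.43 × 2.65 × 13.3 = 120.9 ft³/s
w_4 = (38.8 − 23.8)/2 = 7.5 ft; q_4 = 2.95 × 3.23 × 7.5 = 71.46 ft³/s
w_5 = (65.5 − 31.5)/2 = 17 ft; q_5 = 3.40 × 4.13 × 17 = 238.7 ft³/s
w_6 = (72.9 − 38.8)/2 = 17.05 ft; q_6 = 2.54 × 1.99 × 17.05 = 86.18 ft³/s
Stations 1, 7 contribute zero (depth or velocity is 0).
Q = Σ qᵢ = 555.9 ft³/s

556 ft³/s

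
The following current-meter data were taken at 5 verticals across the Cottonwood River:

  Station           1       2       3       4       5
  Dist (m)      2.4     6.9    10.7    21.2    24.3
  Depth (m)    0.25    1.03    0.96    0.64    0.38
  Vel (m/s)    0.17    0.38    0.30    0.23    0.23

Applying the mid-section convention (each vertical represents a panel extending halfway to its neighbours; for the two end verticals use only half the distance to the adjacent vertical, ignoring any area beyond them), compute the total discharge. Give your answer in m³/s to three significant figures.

4.92 m³/s

w_1 = (6.9 − 2.4)/2 = 2.25 m; q_1 = 0.17 × 0.25 × 2.25 = 0.09563 m³/s
w_2 = (10.7 − 2.4)/2 = 4.15 m; q_2 = 0.38 × 1.03 × 4.15 = 1.624 m³/s
w_3 = (21.2 − 6.9)/2 = 7.15 m; q_3 = 0.30 × 0.96 × 7.15 = 2.059 m³/s
w_4 = (24.3 − 10.7)/2 = 6.8 m; q_4 = 0.23 × 0.64 × 6.8 = 1.001 m³/s
w_5 = (24.3 − 21.2)/2 = 1.55 m; q_5 = 0.23 × 0.38 × 1.55 = 0.1355 m³/s
Q = Σ qᵢ = 4.916 m³/s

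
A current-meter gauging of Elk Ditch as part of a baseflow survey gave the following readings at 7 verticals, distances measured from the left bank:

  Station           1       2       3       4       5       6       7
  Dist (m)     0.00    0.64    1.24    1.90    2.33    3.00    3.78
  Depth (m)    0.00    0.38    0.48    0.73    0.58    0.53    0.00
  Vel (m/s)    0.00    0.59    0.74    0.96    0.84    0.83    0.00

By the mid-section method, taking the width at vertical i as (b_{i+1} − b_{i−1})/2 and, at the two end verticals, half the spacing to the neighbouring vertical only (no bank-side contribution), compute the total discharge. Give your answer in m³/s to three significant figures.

w_2 = (1.24 − 0.00)/2 = 0.62 m; q_2 = 0.59 × 0.38 × 0.62 = 0.1390 m³/s
w_3 = (1.90 − 0.64)/2 = 0.63 m; q_3 = 0.74 × 0.48 × 0.63 = 0.2238 m³/s
w_4 = (2.33 − 1.24)/2 = 0.545 m; q_4 = 0.96 × 0.73 × 0.545 = 0.3819 m³/s
w_5 = (3.00 − 1.90)/2 = 0.55 m; q_5 = 0.84 × 0.58 × 0.55 = 0.2680 m³/s
w_6 = (3.78 − 2.33)/2 = 0.725 m; q_6 = 0.83 × 0.53 × 0.725 = 0.3189 m³/s
Stations 1, 7 contribute zero (depth or velocity is 0).
Q = Σ qᵢ = 1.332 m³/s

1.33 m³/s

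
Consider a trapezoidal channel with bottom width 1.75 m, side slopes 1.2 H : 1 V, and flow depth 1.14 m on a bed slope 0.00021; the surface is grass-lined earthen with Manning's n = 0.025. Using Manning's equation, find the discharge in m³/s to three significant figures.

1.58 m³/s

A = (b + z·y)·y = (1.75 + 1.2×1.14)×1.14 = 3.555 m²
P = b + 2y√(1+z²) = 1.75 + 2×1.14×√(1+1.2²) = 5.311 m
R = A/P = 3.555/5.311 = 0.6692 m
Q = (1/n)·A·R^(2/3)·S^(1/2) = (1/0.025) × 3.555 × 0.6692^(2/3) × 0.00021^(1/2) = 1.576 m³/s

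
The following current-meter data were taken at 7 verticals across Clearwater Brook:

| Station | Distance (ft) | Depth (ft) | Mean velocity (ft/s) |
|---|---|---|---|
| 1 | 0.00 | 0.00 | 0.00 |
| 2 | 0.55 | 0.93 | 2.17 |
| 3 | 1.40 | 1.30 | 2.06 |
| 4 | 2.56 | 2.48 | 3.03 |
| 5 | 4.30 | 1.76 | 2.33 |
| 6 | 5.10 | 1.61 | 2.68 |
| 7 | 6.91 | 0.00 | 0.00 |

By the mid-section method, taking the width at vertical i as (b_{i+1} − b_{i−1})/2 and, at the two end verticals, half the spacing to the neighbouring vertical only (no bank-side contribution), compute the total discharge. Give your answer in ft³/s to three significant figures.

w_2 = (1.40 − 0.00)/2 = 0.7 ft; q_2 = 2.17 × 0.93 × 0.7 = 1.413 ft³/s
w_3 = (2.56 − 0.55)/2 = 1.005 ft; q_3 = 2.06 × 1.30 × 1.005 = 2.691 ft³/s
w_4 = (4.30 − 1.40)/2 = 1.45 ft; q_4 = 3.03 × 2.48 × 1.45 = 10.90 ft³/s
w_5 = (5.10 − 2.56)/2 = 1.27 ft; q_5 = 2.33 × 1.76 × 1.27 = 5.208 ft³/s
w_6 = (6.91 − 4.30)/2 = 1.305 ft; q_6 = 2.68 × 1.61 × 1.305 = 5.631 ft³/s
Stations 1, 7 contribute zero (depth or velocity is 0).
Q = Σ qᵢ = 25.84 ft³/s

25.8 ft³/s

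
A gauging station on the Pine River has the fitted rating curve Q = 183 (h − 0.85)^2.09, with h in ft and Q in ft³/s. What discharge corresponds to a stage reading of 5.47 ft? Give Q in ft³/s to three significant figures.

4480 ft³/s

Q = 183 × (5.47 − 0.85)^2.09 = 183 × 4.62^2.09 = 4483 ft³/s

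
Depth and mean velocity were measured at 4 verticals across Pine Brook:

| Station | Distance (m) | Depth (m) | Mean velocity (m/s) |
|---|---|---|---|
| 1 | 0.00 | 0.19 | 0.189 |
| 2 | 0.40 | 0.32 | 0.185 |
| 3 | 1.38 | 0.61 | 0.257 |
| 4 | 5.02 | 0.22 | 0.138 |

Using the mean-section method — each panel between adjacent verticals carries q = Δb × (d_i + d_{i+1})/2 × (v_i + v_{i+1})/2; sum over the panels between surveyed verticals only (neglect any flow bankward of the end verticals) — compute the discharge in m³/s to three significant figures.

Panel 1-2: Δb = 0.4 m, d̄ = (0.19+0.32)/2 = 0.255, v̄ = (0.189+0.185)/2 = 0.187 → q = 0.4×0.255×0.187 = 0.01907 m³/s
Panel 2-3: Δb = 0.98 m, d̄ = (0.32+0.61)/2 = 0.465, v̄ = (0.185+0.257)/2 = 0.221 → q = 0.98×0.465×0.221 = 0.1007 m³/s
Panel 3-4: Δb = 3.64 m, d̄ = (0.61+0.22)/2 = 0.415, v̄ = (0.257+0.138)/2 = 0.1975 → q = 3.64×0.415×0.1975 = 0.2983 m³/s
Q = Σ q = 0.4181 m³/s

0.418 m³/s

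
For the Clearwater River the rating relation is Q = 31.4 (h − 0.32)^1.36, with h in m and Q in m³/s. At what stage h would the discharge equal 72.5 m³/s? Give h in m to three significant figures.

2.17 m

h − h₀ = (Q/C)^(1/b) = (72.5/31.4)^(1/1.36) = 1.850 m
h = 0.32 + 1.850 = 2.170 m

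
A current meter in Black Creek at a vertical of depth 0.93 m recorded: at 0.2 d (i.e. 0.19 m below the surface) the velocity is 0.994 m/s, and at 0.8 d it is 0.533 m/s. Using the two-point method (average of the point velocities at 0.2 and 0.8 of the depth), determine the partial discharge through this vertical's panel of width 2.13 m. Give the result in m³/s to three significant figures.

v̄ = (0.994 + 0.533) / 2 = 0.7635 m/s
q = v̄ × d × w = 0.7635 × 0.93 × 2.13 = 1.512 m³/s

1.51 m³/s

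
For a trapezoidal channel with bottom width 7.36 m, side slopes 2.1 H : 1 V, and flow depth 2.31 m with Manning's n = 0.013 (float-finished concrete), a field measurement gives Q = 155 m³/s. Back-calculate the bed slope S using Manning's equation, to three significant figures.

0.00283

A = (b + z·y)·y = (7.36 + 2.1×2.31)×2.31 = 28.21 m²
P = b + 2y√(1+z²) = 7.36 + 2×2.31×√(1+2.1²) = 18.11 m
R = A/P = 28.21/18.11 = 1.558 m
S = (Q·n / (1·A·R^(2/3)))² = (155×0.013 / (1×28.21×1.344))² = 0.002826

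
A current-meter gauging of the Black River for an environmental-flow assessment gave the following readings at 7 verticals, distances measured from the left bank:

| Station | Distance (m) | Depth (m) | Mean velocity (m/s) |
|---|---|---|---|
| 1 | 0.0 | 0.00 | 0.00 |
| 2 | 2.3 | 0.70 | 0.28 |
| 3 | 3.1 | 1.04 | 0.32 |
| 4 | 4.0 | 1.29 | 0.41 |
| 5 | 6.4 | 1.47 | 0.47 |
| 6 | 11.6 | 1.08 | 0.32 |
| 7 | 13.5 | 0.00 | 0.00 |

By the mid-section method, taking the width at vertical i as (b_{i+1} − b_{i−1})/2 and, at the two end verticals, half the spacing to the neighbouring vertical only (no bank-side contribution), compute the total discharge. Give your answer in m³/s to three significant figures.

w_2 = (3.1 − 0.0)/2 = 1.55 m; q_2 = 0.28 × 0.70 × 1.55 = 0.3038 m³/s
w_3 = (4.0 − 2.3)/2 = 0.85 m; q_3 = 0.32 × 1.04 × 0.85 = 0.2829 m³/s
w_4 = (6.4 − 3.1)/2 = 1.65 m; q_4 = 0.41 × 1.29 × 1.65 = 0.8727 m³/s
w_5 = (11.6 − 4.0)/2 = 3.8 m; q_5 = 0.47 × 1.47 × 3.8 = 2.625 m³/s
w_6 = (13.5 − 6.4)/2 = 3.55 m; q_6 = 0.32 × 1.08 × 3.55 = 1.227 m³/s
Stations 1, 7 contribute zero (depth or velocity is 0).
Q = Σ qᵢ = 5.312 m³/s

5.31 m³/s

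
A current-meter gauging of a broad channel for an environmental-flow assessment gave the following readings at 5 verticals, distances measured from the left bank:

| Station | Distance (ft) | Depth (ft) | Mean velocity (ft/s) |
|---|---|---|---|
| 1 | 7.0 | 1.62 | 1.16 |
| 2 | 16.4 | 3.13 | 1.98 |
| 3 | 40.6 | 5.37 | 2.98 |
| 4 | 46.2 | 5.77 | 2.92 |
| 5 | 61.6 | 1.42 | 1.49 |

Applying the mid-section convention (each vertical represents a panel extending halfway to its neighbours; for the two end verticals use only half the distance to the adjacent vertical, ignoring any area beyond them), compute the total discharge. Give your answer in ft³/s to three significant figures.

w_1 = (16.4 − 7.0)/2 = 4.7 ft; q_1 = 1.16 × 1.62 × 4.7 = 8.832 ft³/s
w_2 = (40.6 − 7.0)/2 = 16.8 ft; q_2 = 1.98 × 3.13 × 16.8 = 104.1 ft³/s
w_3 = (46.2 − 16.4)/2 = 14.9 ft; q_3 = 2.98 × 5.37 × 14.9 = 238.4 ft³/s
w_4 = (61.6 − 40.6)/2 = 10.5 ft; q_4 = 2.92 × 5.77 × 10.5 = 176.9 ft³/s
w_5 = (61.6 − 46.2)/2 = 7.7 ft; q_5 = 1.49 × 1.42 × 7.7 = 16.29 ft³/s
Q = Σ qᵢ = 544.6 ft³/s

545 ft³/s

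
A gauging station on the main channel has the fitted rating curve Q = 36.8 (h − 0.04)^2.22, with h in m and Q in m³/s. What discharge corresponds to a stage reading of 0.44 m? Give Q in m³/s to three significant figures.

4.81 m³/s

Q = 36.8 × (0.44 − 0.04)^2.22 = 36.8 × 0.4^2.22 = 4.813 m³/s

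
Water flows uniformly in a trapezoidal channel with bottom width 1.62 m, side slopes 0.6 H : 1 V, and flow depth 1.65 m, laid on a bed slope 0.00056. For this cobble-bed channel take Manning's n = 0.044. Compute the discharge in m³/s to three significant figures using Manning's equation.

A = (b + z·y)·y = (1.62 + 0.6×1.65)×1.65 = 4.307 m²
P = b + 2y√(1+z²) = 1.62 + 2×1.65×√(1+0.6²) = 5.468 m
R = A/P = 4.307/5.468 = 0.7875 m
Q = (1/n)·A·R^(2/3)·S^(1/2) = (1/0.044) × 4.307 × 0.7875^(2/3) × 0.00056^(1/2) = 1.975 m³/s

1.98 m³/s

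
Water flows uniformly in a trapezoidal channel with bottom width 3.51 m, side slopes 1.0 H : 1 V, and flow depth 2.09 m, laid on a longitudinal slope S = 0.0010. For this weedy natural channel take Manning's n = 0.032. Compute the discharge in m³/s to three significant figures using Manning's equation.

13.4 m³/s

A = (b + z·y)·y = (3.51 + 1.0×2.09)×2.09 = 11.70 m²
P = b + 2y√(1+z²) = 3.51 + 2×2.09×√(1+1.0²) = 9.421 m
R = A/P = 11.70/9.421 = 1.242 m
Q = (1/n)·A·R^(2/3)·S^(1/2) = (1/0.032) × 11.70 × 1.242^(2/3) × 0.0010^(1/2) = 13.37 m³/s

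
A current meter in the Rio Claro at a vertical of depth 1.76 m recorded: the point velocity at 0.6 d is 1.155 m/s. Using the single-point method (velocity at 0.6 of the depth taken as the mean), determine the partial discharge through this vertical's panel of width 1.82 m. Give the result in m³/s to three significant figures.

3.70 m³/s

v̄ = v₀.₆ = 1.155 m/s
q = v̄ × d × w = 1.155 × 1.76 × 1.82 = 3.700 m³/s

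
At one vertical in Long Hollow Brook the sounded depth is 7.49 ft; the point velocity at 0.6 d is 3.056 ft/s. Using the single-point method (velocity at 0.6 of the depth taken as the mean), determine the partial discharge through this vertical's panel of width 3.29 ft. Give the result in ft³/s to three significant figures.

75.3 ft³/s

v̄ = v₀.₆ = 3.056 ft/s
q = v̄ × d × w = 3.056 × 7.49 × 3.29 = 75.31 ft³/s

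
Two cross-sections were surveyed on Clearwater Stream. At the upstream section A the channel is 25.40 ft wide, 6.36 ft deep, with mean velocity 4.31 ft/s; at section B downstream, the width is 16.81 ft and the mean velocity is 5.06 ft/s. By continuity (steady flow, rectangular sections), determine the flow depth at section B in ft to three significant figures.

Q = A₁V₁ = (25.40×6.36) × 4.31 = 696.3 ft³/s
d₂ = Q/(b₂ V₂) = 696.3/(16.81×5.06) = 8.186 ft

8.19 ft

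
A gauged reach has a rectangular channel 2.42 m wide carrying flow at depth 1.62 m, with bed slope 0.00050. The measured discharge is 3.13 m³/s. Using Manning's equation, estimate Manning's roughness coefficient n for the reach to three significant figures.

A = b·y = 2.42 × 1.62 = 3.920 m²
P = b + 2y = 2.42 + 2×1.62 = 5.660 m
R = A/P = 3.920/5.660 = 0.6927 m
n = (1/Q)·A·R^(2/3)·S^(1/2) = (1/3.13) × 3.920 × 0.7828 × 0.02236 = 0.02193

0.0219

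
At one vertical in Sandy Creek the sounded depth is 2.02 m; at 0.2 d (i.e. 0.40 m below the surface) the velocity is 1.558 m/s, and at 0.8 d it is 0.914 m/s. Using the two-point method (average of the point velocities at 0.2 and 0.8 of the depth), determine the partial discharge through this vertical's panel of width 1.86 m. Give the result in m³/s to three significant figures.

4.64 m³/s

v̄ = (1.558 + 0.914) / 2 = 1.236 m/s
q = v̄ × d × w = 1.236 × 2.02 × 1.86 = 4.644 m³/s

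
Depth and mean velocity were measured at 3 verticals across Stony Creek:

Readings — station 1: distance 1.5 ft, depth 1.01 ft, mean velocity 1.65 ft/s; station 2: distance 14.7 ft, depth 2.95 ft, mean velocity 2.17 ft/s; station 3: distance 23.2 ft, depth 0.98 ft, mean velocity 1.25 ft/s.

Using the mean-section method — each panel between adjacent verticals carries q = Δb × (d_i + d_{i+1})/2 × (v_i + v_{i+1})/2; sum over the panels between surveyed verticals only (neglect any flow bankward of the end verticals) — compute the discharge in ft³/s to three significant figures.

78.5 ft³/s

Panel 1-2: Δb = 13.2 ft, d̄ = (1.01+2.95)/2 = 1.98, v̄ = (1.65+2.17)/2 = 1.91 → q = 13.2×1.98×1.91 = 49.92 ft³/s
Panel 2-3: Δb = 8.5 ft, d̄ = (2.95+0.98)/2 = 1.965, v̄ = (2.17+1.25)/2 = 1.71 → q = 8.5×1.965×1.71 = 28.56 ft³/s
Q = Σ q = 78.48 ft³/s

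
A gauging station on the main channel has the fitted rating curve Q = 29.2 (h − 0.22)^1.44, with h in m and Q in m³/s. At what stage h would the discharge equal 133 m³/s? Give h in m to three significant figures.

h − h₀ = (Q/C)^(1/b) = (133/29.2)^(1/1.44) = 2.866 m
h = 0.22 + 2.866 = 3.086 m

3.09 m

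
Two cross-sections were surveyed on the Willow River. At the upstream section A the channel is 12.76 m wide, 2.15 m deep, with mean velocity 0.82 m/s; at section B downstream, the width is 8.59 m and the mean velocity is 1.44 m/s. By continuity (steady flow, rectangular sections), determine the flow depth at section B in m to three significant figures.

Q = A₁V₁ = (12.76×2.15) × 0.82 = 22.50 m³/s
d₂ = Q/(b₂ V₂) = 22.50/(8.59×1.44) = 1.819 m

1.82 m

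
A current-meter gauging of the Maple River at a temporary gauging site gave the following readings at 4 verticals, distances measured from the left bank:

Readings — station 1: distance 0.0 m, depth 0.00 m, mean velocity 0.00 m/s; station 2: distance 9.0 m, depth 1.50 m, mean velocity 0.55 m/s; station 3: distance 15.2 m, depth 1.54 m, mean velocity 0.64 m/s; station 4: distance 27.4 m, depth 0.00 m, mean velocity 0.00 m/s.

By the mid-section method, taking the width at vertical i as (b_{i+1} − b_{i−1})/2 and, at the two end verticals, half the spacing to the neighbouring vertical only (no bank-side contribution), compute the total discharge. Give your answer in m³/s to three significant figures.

15.3 m³/s

w_2 = (15.2 − 0.0)/2 = 7.6 m; q_2 = 0.55 × 1.50 × 7.6 = 6.270 m³/s
w_3 = (27.4 − 9.0)/2 = 9.2 m; q_3 = 0.64 × 1.54 × 9.2 = 9.068 m³/s
Stations 1, 4 contribute zero (depth or velocity is 0).
Q = Σ qᵢ = 15.34 m³/s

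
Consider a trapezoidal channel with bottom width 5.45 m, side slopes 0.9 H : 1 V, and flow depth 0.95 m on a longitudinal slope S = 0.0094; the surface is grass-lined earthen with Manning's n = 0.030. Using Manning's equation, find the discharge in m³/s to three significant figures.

A = (b + z·y)·y = (5.45 + 0.9×0.95)×0.95 = 5.990 m²
P = b + 2y√(1+z²) = 5.45 + 2×0.95×√(1+0.9²) = 8.006 m
R = A/P = 5.990/8.006 = 0.7481 m
Q = (1/n)·A·R^(2/3)·S^(1/2) = (1/0.030) × 5.990 × 0.7481^(2/3) × 0.0094^(1/2) = 15.95 m³/s

16.0 m³/s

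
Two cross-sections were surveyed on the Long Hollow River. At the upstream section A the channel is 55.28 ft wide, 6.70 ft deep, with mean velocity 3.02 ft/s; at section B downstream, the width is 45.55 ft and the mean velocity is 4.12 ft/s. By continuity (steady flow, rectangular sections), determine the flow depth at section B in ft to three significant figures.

5.96 ft

Q = A₁V₁ = (55.28×6.70) × 3.02 = 1119 ft³/s
d₂ = Q/(b₂ V₂) = 1119/(45.55×4.12) = 5.960 ft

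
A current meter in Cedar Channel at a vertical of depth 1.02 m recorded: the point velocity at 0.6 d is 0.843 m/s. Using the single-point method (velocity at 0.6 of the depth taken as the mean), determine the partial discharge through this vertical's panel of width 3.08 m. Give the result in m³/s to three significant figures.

v̄ = v₀.₆ = 0.843 m/s
q = v̄ × d × w = 0.8430 × 1.02 × 3.08 = 2.648 m³/s

2.65 m³/s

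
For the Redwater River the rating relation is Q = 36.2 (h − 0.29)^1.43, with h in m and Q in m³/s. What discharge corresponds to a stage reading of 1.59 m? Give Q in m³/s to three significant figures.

Q = 36.2 × (1.59 − 0.29)^1.43 = 36.2 × 1.3^1.43 = 52.68 m³/s

52.7 m³/s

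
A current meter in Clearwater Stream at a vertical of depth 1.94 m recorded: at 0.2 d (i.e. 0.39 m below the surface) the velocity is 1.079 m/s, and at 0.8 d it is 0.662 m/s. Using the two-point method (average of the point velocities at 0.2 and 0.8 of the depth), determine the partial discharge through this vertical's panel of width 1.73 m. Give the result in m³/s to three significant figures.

2.92 m³/s

v̄ = (1.079 + 0.662) / 2 = 0.8705 m/s
q = v̄ × d × w = 0.8705 × 1.94 × 1.73 = 2.922 m³/s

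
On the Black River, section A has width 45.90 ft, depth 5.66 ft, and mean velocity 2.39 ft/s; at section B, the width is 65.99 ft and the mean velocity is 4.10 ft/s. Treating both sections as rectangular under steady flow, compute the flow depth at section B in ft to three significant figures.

Q = A₁V₁ = (45.90×5.66) × 2.39 = 620.9 ft³/s
d₂ = Q/(b₂ V₂) = 620.9/(65.99×4.10) = 2.295 ft

2.29 ft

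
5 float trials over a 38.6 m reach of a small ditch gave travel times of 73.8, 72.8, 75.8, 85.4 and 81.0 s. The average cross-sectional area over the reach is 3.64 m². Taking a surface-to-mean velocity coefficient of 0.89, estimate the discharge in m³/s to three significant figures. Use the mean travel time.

1.61 m³/s

t̄ = (73.8 + 72.8 + 75.8 + 85.4 + 81.0) / 5 = 77.76 s
v_surface = L / t̄ = 38.6 / 77.76 = 0.4964 m/s
v_mean = 0.89 × 0.4964 = 0.4418 m/s
Q = A × v_mean = 3.64 × 0.4418 = 1.608 m³/s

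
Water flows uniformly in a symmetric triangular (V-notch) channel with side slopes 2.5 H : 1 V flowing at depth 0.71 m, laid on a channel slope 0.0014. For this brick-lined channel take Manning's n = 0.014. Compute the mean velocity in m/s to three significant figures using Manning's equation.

A = z·y² = 2.5×0.71² = 1.260 m²
P = 2y√(1+z²) = 2×0.71×√(1+2.5²) = 3.823 m
R = A/P = 1.260/3.823 = 0.3296 m
Q = (1/n)·A·R^(2/3)·S^(1/2) = (1/0.014) × 1.260 × 0.3296^(2/3) × 0.0014^(1/2) = 1.607 m³/s
V = Q/A = 1.607/1.260 = 1.275 m/s

1.28 m/s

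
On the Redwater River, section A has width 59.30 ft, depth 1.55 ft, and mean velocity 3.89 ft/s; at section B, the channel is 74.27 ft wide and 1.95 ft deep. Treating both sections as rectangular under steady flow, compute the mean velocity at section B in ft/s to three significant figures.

2.47 ft/s

Q = A₁V₁ = (59.30×1.55) × 3.89 = 357.5 ft³/s
A₂ = 74.27 × 1.95 = 144.8 ft²
V₂ = Q/A₂ = 357.5/144.8 = 2.469 ft/s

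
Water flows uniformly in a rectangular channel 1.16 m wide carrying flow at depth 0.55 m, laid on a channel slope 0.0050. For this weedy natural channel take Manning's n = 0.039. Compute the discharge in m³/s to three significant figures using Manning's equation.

0.498 m³/s

A = b·y = 1.16 × 0.55 = 0.6380 m²
P = b + 2y = 1.16 + 2×0.55 = 2.260 m
R = A/P = 0.6380/2.260 = 0.2823 m
Q = (1/n)·A·R^(2/3)·S^(1/2) = (1/0.039) × 0.6380 × 0.2823^(2/3) × 0.0050^(1/2) = 0.4978 m³/s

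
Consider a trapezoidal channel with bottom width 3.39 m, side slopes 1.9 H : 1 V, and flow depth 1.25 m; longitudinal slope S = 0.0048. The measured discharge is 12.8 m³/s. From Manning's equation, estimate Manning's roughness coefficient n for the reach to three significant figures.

0.0343

A = (b + z·y)·y = (3.39 + 1.9×1.25)×1.25 = 7.206 m²
P = b + 2y√(1+z²) = 3.39 + 2×1.25×√(1+1.9²) = 8.758 m
R = A/P = 7.206/8.758 = 0.8228 m
n = (1/Q)·A·R^(2/3)·S^(1/2) = (1/12.8) × 7.206 × 0.8781 × 0.06928 = 0.03425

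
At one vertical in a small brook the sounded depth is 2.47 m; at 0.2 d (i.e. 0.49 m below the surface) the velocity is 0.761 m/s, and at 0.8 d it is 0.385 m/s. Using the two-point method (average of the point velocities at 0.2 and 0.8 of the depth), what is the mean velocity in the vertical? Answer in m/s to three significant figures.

0.573 m/s

v̄ = (0.761 + 0.385) / 2 = 0.5730 m/s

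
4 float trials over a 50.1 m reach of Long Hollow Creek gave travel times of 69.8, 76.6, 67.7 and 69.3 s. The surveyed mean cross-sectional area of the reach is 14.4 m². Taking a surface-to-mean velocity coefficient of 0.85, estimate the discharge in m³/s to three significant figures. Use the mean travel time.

8.66 m³/s

t̄ = (69.8 + 76.6 + 67.7 + 69.3) / 4 = 70.85 s
v_surface = L / t̄ = 50.1 / 70.85 = 0.7071 m/s
v_mean = 0.85 × 0.7071 = 0.6011 m/s
Q = A × v_mean = 14.4 × 0.6011 = 8.655 m³/s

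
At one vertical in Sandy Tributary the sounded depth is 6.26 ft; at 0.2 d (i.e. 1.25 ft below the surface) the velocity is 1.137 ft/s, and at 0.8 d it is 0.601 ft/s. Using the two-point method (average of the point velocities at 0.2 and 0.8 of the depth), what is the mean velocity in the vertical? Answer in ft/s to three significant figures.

v̄ = (1.137 + 0.601) / 2 = 0.8690 ft/s

0.869 ft/s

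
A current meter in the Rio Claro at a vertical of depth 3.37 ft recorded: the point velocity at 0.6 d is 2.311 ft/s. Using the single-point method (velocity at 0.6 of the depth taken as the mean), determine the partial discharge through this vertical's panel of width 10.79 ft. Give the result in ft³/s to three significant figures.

v̄ = v₀.₆ = 2.311 ft/s
q = v̄ × d × w = 2.311 × 3.37 × 10.79 = 84.03 ft³/s

84.0 ft³/s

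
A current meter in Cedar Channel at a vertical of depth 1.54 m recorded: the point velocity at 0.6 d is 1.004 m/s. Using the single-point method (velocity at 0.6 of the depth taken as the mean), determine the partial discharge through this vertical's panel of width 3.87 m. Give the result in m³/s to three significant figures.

5.98 m³/s

v̄ = v₀.₆ = 1.004 m/s
q = v̄ × d × w = 1.004 × 1.54 × 3.87 = 5.984 m³/s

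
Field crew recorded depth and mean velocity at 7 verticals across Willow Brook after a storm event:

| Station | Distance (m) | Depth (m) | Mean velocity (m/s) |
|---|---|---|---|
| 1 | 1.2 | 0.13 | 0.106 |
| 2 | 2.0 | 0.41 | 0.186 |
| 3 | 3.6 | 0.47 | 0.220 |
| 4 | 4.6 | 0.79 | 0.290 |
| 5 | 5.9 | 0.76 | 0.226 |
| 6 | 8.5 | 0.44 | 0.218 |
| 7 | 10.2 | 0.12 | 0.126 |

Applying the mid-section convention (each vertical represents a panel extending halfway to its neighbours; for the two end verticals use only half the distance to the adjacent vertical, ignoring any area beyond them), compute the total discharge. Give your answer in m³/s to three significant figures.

1.05 m³/s

w_1 = (2.0 − 1.2)/2 = 0.4 m; q_1 = 0.106 × 0.13 × 0.4 = 0.005512 m³/s
w_2 = (3.6 − 1.2)/2 = 1.2 m; q_2 = 0.186 × 0.41 × 1.2 = 0.09151 m³/s
w_3 = (4.6 − 2.0)/2 = 1.3 m; q_3 = 0.220 × 0.47 × 1.3 = 0.1344 m³/s
w_4 = (5.9 − 3.6)/2 = 1.15 m; q_4 = 0.290 × 0.79 × 1.15 = 0.2635 m³/s
w_5 = (8.5 − 4.6)/2 = 1.95 m; q_5 = 0.226 × 0.76 × 1.95 = 0.3349 m³/s
w_6 = (10.2 − 5.9)/2 = 2.15 m; q_6 = 0.218 × 0.44 × 2.15 = 0.2062 m³/s
w_7 = (10.2 − 8.5)/2 = 0.85 m; q_7 = 0.126 × 0.12 × 0.85 = 0.01285 m³/s
Q = Σ qᵢ = 1.049 m³/s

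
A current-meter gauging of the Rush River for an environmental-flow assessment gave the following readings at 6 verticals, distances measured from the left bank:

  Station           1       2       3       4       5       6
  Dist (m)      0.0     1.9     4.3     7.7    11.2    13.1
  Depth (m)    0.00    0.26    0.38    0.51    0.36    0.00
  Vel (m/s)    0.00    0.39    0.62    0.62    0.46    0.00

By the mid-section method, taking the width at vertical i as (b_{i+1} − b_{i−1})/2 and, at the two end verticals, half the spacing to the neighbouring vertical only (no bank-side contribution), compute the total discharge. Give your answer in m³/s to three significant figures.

w_2 = (4.3 − 0.0)/2 = 2.15 m; q_2 = 0.39 × 0.26 × 2.15 = 0.2180 m³/s
w_3 = (7.7 − 1.9)/2 = 2.9 m; q_3 = 0.62 × 0.38 × 2.9 = 0.6832 m³/s
w_4 = (11.2 − 4.3)/2 = 3.45 m; q_4 = 0.62 × 0.51 × 3.45 = 1.091 m³/s
w_5 = (13.1 − 7.7)/2 = 2.7 m; q_5 = 0.46 × 0.36 × 2.7 = 0.4471 m³/s
Stations 1, 6 contribute zero (depth or velocity is 0).
Q = Σ qᵢ = 2.439 m³/s

2.44 m³/s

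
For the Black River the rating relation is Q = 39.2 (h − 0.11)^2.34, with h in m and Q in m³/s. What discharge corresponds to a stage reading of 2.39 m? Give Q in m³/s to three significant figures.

270 m³/s

Q = 39.2 × (2.39 − 0.11)^2.34 = 39.2 × 2.28^2.34 = 269.7 m³/s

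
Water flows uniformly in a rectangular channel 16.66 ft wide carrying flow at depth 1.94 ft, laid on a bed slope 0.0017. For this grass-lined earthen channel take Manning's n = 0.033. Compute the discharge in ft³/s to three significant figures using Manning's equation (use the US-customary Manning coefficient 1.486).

A = b·y = 16.66 × 1.94 = 32.32 ft²
P = b + 2y = 16.66 + 2×1.94 = 20.54 ft
R = A/P = 32.32/20.54 = 1.574 ft
Q = (1.486/n)·A·R^(2/3)·S^(1/2) = (1.486/0.033) × 32.32 × 1.574^(2/3) × 0.0017^(1/2) = 81.18 ft³/s

81.2 ft³/s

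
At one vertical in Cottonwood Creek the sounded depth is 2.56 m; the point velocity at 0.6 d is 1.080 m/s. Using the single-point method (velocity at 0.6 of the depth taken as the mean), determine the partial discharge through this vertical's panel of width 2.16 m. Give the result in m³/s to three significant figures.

v̄ = v₀.₆ = 1.080 m/s
q = v̄ × d × w = 1.080 × 2.56 × 2.16 = 5.972 m³/s

5.97 m³/s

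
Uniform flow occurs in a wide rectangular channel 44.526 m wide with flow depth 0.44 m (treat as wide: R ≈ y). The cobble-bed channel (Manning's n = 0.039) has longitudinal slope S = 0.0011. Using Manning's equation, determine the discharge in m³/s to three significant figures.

A = b·y = 44.526 × 0.44 = 19.59 m²
Wide channel: R ≈ y = 0.44 m
Q = (1/n)·A·R^(2/3)·S^(1/2) = (1/0.039) × 19.59 × 0.4400^(2/3) × 0.0011^(1/2) = 9.638 m³/s

9.64 m³/s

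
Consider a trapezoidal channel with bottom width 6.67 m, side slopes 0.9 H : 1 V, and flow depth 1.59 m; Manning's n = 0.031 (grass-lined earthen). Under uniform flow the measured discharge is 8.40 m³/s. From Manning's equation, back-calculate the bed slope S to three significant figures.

A = (b + z·y)·y = (6.67 + 0.9×1.59)×1.59 = 12.88 m²
P = b + 2y√(1+z²) = 6.67 + 2×1.59×√(1+0.9²) = 10.95 m
R = A/P = 12.88/10.95 = 1.176 m
S = (Q·n / (1·A·R^(2/3)))² = (8.40×0.031 / (1×12.88×1.114))² = 0.0003291

0.000329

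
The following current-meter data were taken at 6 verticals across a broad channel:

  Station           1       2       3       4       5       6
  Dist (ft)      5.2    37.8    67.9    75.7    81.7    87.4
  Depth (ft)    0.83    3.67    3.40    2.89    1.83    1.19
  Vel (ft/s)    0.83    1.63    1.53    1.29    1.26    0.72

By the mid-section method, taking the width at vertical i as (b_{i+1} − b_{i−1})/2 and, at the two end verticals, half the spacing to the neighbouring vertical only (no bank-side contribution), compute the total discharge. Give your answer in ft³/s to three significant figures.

339 ft³/s

w_1 = (37.8 − 5.2)/2 = 16.3 ft; q_1 = 0.83 × 0.83 × 16.3 = 11.23 ft³/s
w_2 = (67.9 − 5.2)/2 = 31.35 ft; q_2 = 1.63 × 3.67 × 31.35 = 187.5 ft³/s
w_3 = (75.7 − 37.8)/2 = 18.95 ft; q_3 = 1.53 × 3.40 × 18.95 = 98.58 ft³/s
w_4 = (81.7 − 67.9)/2 = 6.9 ft; q_4 = 1.29 × 2.89 × 6.9 = 25.72 ft³/s
w_5 = (87.4 − 75.7)/2 = 5.85 ft; q_5 = 1.26 × 1.83 × 5.85 = 13.49 ft³/s
w_6 = (87.4 − 81.7)/2 = 2.85 ft; q_6 = 0.72 × 1.19 × 2.85 = 2.442 ft³/s
Q = Σ qᵢ = 339.0 ft³/s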